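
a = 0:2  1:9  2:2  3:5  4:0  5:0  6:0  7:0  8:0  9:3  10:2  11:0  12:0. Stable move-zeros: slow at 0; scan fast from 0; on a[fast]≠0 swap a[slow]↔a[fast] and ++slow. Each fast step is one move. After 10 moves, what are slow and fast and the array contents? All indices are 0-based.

slow=0 fast=0: a[fast]=2≠0 swap→a[0]=2, slow++,fast++
slow=1 fast=1: a[fast]=9≠0 swap→a[1]=9, slow++,fast++
slow=2 fast=2: a[fast]=2≠0 swap→a[2]=2, slow++,fast++
slow=3 fast=3: a[fast]=5≠0 swap→a[3]=5, slow++,fast++
slow=4 fast=4: a[fast]=0, fast++
slow=4 fast=5: a[fast]=0, fast++
slow=4 fast=6: a[fast]=0, fast++
slow=4 fast=7: a[fast]=0, fast++
slow=4 fast=8: a[fast]=0, fast++
slow=4 fast=9: a[fast]=3≠0 swap→a[4]=3, slow++,fast++

slow=5, fast=10, a=[2, 9, 2, 5, 3, 0, 0, 0, 0, 0, 2, 0, 0]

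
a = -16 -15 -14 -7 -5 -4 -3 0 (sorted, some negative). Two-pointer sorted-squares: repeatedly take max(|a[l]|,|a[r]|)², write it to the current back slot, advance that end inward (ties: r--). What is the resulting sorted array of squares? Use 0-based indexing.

l=0 r=7: |-16|>|0| out[7]=256, l++
l=1 r=7: |-15|>|0| out[6]=225, l++
l=2 r=7: |-14|>|0| out[5]=196, l++
l=3 r=7: |-7|>|0| out[4]=49, l++
l=4 r=7: |-5|>|0| out[3]=25, l++
l=5 r=7: |-4|>|0| out[2]=16, l++
l=6 r=7: |-3|>|0| out[1]=9, l++
l=7 r=7: |0|<=|0| out[0]=0, r--

[0, 9, 16, 25, 49, 196, 225, 256]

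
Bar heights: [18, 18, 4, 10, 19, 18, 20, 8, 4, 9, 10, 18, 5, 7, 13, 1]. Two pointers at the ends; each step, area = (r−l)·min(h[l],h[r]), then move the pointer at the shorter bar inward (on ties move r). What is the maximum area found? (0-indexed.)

max area = 198

[0,15] min(18,1)*15=15 best=15 * → r--
[0,14] min(18,13)*14=182 best=182 * → r--
[0,13] min(18,7)*13=91 best=182 → r--
[0,12] min(18,5)*12=60 best=182 → r--
[0,11] min(18,18)*11=198 best=198 * → r--
[0,10] min(18,10)*10=100 best=198 → r--
[0,9] min(18,9)*9=81 best=198 → r--
[0,8] min(18,4)*8=32 best=198 → r--
[0,7] min(18,8)*7=56 best=198 → r--
[0,6] min(18,20)*6=108 best=198 → l++
[1,6] min(18,20)*5=90 best=198 → l++
[2,6] min(4,20)*4=16 best=198 → l++
[3,6] min(10,20)*3=30 best=198 → l++
[4,6] min(19,20)*2=38 best=198 → l++
[5,6] min(18,20)*1=18 best=198 → l++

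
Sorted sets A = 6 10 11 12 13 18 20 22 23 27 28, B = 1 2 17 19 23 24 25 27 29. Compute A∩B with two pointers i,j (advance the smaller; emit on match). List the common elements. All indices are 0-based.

intersection = [23, 27]

[i=0,j=0] 6>1 → j++
[i=0,j=1] 6>2 → j++
[i=0,j=2] 6<17 → i++
[i=1,j=2] 10<17 → i++
[i=2,j=2] 11<17 → i++
[i=3,j=2] 12<17 → i++
[i=4,j=2] 13<17 → i++
[i=5,j=2] 18>17 → j++
[i=5,j=3] 18<19 → i++
[i=6,j=3] 20>19 → j++
[i=6,j=4] 20<23 → i++
[i=7,j=4] 22<23 → i++
[i=8,j=4] 23==23 emit → i++,j++
[i=9,j=5] 27>24 → j++
[i=9,j=6] 27>25 → j++
[i=9,j=7] 27==27 emit → i++,j++
[i=10,j=8] 28<29 → i++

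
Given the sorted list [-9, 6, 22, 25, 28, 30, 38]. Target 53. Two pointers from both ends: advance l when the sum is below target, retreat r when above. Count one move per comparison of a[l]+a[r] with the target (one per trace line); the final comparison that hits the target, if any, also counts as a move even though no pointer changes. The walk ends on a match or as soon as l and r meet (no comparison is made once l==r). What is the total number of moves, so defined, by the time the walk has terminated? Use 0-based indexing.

6 moves

[0,6] -9+38=29 <53 → l++
[1,6] 6+38=44 <53 → l++
[2,6] 22+38=60 >53 → r--
[2,5] 22+30=52 <53 → l++
[3,5] 25+30=55 >53 → r--
[3,4] 25+28=53 → found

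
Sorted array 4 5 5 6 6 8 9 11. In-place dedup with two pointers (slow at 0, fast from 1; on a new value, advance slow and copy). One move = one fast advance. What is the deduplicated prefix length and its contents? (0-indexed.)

(s=0,f=1) a[fast]=5≠a[slow]=4 write a[1]=5 → slow++,fast++
(s=1,f=2) a[fast]=5=a[slow] dup → fast++
(s=1,f=3) a[fast]=6≠a[slow]=5 write a[2]=6 → slow++,fast++
(s=2,f=4) a[fast]=6=a[slow] dup → fast++
(s=2,f=5) a[fast]=8≠a[slow]=6 write a[3]=8 → slow++,fast++
(s=3,f=6) a[fast]=9≠a[slow]=8 write a[4]=9 → slow++,fast++
(s=4,f=7) a[fast]=11≠a[slow]=9 write a[5]=11 → slow++,fast++

length 6; prefix = [4, 5, 6, 8, 9, 11]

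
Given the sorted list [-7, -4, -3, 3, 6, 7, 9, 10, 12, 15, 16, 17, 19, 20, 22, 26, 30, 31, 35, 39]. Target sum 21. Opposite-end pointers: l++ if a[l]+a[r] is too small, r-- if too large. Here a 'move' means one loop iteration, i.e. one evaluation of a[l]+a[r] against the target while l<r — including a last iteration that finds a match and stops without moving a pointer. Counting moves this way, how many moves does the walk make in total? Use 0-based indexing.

[0,19] -7+39=32 >21 → r--
[0,18] -7+35=28 >21 → r--
[0,17] -7+31=24 >21 → r--
[0,16] -7+30=23 >21 → r--
[0,15] -7+26=19 <21 → l++
[1,15] -4+26=22 >21 → r--
[1,14] -4+22=18 <21 → l++
[2,14] -3+22=19 <21 → l++
[3,14] 3+22=25 >21 → r--
[3,13] 3+20=23 >21 → r--
[3,12] 3+19=22 >21 → r--
[3,11] 3+17=20 <21 → l++
[4,11] 6+17=23 >21 → r--
[4,10] 6+16=22 >21 → r--
[4,9] 6+15=21 → found

15 moves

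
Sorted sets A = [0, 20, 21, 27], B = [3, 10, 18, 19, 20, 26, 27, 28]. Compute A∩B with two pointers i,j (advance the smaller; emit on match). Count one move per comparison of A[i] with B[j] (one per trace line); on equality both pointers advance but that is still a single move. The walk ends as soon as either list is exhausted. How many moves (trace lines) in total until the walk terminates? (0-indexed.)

i=0 j=0: 0<3, i++
i=1 j=0: 20>3, j++
i=1 j=1: 20>10, j++
i=1 j=2: 20>18, j++
i=1 j=3: 20>19, j++
i=1 j=4: 20==20 emit, i++,j++
i=2 j=5: 21<26, i++
i=3 j=5: 27>26, j++
i=3 j=6: 27==27 emit, i++,j++

9 moves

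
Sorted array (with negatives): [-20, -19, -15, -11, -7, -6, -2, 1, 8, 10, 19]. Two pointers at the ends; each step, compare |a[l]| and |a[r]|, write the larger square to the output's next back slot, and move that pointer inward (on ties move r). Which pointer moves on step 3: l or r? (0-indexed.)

l

[0,10] |-20|>|19| out[10]=400 → l++
[1,10] |-19|<=|19| out[9]=361 → r--
[1,9] |-19|>|10| out[8]=361 → l++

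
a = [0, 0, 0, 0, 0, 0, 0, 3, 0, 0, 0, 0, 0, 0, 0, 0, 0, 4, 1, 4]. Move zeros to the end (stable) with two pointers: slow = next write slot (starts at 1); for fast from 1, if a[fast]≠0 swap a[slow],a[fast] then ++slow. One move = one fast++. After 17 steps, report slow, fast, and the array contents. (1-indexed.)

slow=2, fast=18, a=[3, 0, 0, 0, 0, 0, 0, 0, 0, 0, 0, 0, 0, 0, 0, 0, 0, 4, 1, 4]

slow=1 fast=1: a[fast]=0, fast++
slow=1 fast=2: a[fast]=0, fast++
slow=1 fast=3: a[fast]=0, fast++
slow=1 fast=4: a[fast]=0, fast++
slow=1 fast=5: a[fast]=0, fast++
slow=1 fast=6: a[fast]=0, fast++
slow=1 fast=7: a[fast]=0, fast++
slow=1 fast=8: a[fast]=3≠0 swap→a[1]=3, slow++,fast++
slow=2 fast=9: a[fast]=0, fast++
slow=2 fast=10: a[fast]=0, fast++
slow=2 fast=11: a[fast]=0, fast++
slow=2 fast=12: a[fast]=0, fast++
slow=2 fast=13: a[fast]=0, fast++
slow=2 fast=14: a[fast]=0, fast++
slow=2 fast=15: a[fast]=0, fast++
slow=2 fast=16: a[fast]=0, fast++
slow=2 fast=17: a[fast]=0, fast++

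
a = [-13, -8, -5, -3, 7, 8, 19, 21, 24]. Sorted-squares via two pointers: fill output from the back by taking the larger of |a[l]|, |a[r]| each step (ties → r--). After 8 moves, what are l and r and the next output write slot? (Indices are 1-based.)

[1,9] |-13|<=|24| out[9]=576 → r--
[1,8] |-13|<=|21| out[8]=441 → r--
[1,7] |-13|<=|19| out[7]=361 → r--
[1,6] |-13|>|8| out[6]=169 → l++
[2,6] |-8|<=|8| out[5]=64 → r--
[2,5] |-8|>|7| out[4]=64 → l++
[3,5] |-5|<=|7| out[3]=49 → r--
[3,4] |-5|>|-3| out[2]=25 → l++

l=4, r=4, next write slot=1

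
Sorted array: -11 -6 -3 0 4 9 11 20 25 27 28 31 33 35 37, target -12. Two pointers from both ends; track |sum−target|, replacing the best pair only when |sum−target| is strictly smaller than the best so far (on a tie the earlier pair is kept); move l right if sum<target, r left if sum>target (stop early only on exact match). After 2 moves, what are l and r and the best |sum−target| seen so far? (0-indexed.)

l=0, r=12, best |Δ|=36

l=0 r=14: -11+37=26 d=38 *, r--
l=0 r=13: -11+35=24 d=36 *, r--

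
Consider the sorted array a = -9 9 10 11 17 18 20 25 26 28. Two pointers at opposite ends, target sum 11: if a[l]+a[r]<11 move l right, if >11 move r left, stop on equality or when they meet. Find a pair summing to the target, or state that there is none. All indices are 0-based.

(-9, 20)

l=0 r=9: -9+28=19 >11, r--
l=0 r=8: -9+26=17 >11, r--
l=0 r=7: -9+25=16 >11, r--
l=0 r=6: -9+20=11, found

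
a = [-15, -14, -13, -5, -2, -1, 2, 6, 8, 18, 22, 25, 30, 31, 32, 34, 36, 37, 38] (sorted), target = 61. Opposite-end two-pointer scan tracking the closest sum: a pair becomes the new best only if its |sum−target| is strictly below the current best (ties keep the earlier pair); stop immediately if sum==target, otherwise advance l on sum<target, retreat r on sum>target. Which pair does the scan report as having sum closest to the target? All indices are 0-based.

pair (25, 36) with sum 61 (|Δ|=0)

[0,18] -15+38=23 d=38 * → l++
[1,18] -14+38=24 d=37 * → l++
[2,18] -13+38=25 d=36 * → l++
[3,18] -5+38=33 d=28 * → l++
[4,18] -2+38=36 d=25 * → l++
[5,18] -1+38=37 d=24 * → l++
[6,18] 2+38=40 d=21 * → l++
[7,18] 6+38=44 d=17 * → l++
[8,18] 8+38=46 d=15 * → l++
[9,18] 18+38=56 d=5 * → l++
[10,18] 22+38=60 d=1 * → l++
[11,18] 25+38=63 d=2 → r--
[11,17] 25+37=62 d=1 → r--
[11,16] 25+36=61 d=0 * → stop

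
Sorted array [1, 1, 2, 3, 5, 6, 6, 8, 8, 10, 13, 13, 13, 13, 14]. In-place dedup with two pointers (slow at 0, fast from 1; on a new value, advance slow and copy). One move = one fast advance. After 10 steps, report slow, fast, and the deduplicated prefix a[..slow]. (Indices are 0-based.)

(s=0,f=1) a[fast]=1=a[slow] dup → fast++
(s=0,f=2) a[fast]=2≠a[slow]=1 write a[1]=2 → slow++,fast++
(s=1,f=3) a[fast]=3≠a[slow]=2 write a[2]=3 → slow++,fast++
(s=2,f=4) a[fast]=5≠a[slow]=3 write a[3]=5 → slow++,fast++
(s=3,f=5) a[fast]=6≠a[slow]=5 write a[4]=6 → slow++,fast++
(s=4,f=6) a[fast]=6=a[slow] dup → fast++
(s=4,f=7) a[fast]=8≠a[slow]=6 write a[5]=8 → slow++,fast++
(s=5,f=8) a[fast]=8=a[slow] dup → fast++
(s=5,f=9) a[fast]=10≠a[slow]=8 write a[6]=10 → slow++,fast++
(s=6,f=10) a[fast]=13≠a[slow]=10 write a[7]=13 → slow++,fast++

slow=7, fast=11, prefix=[1, 2, 3, 5, 6, 8, 10, 13]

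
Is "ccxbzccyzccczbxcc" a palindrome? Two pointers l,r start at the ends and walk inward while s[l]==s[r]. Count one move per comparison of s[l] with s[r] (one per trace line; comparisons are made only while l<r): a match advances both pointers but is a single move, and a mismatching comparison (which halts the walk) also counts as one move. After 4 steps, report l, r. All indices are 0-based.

l=4, r=12

[0,16] 'c'=='c' → l++,r--
[1,15] 'c'=='c' → l++,r--
[2,14] 'x'=='x' → l++,r--
[3,13] 'b'=='b' → l++,r--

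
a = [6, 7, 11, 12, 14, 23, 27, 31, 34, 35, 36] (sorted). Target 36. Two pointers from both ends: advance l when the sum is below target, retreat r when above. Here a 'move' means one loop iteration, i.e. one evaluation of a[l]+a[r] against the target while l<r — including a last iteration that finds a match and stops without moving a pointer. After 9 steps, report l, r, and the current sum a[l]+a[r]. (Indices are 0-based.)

[0,10] 6+36=42 >36 → r--
[0,9] 6+35=41 >36 → r--
[0,8] 6+34=40 >36 → r--
[0,7] 6+31=37 >36 → r--
[0,6] 6+27=33 <36 → l++
[1,6] 7+27=34 <36 → l++
[2,6] 11+27=38 >36 → r--
[2,5] 11+23=34 <36 → l++
[3,5] 12+23=35 <36 → l++

l=4, r=5, sum=37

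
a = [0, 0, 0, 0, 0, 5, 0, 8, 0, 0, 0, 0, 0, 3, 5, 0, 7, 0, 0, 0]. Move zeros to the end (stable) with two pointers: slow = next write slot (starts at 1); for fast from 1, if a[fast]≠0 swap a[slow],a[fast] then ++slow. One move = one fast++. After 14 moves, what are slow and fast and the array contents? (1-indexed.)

slow=1 fast=1: a[fast]=0, fast++
slow=1 fast=2: a[fast]=0, fast++
slow=1 fast=3: a[fast]=0, fast++
slow=1 fast=4: a[fast]=0, fast++
slow=1 fast=5: a[fast]=0, fast++
slow=1 fast=6: a[fast]=5≠0 swap→a[1]=5, slow++,fast++
slow=2 fast=7: a[fast]=0, fast++
slow=2 fast=8: a[fast]=8≠0 swap→a[2]=8, slow++,fast++
slow=3 fast=9: a[fast]=0, fast++
slow=3 fast=10: a[fast]=0, fast++
slow=3 fast=11: a[fast]=0, fast++
slow=3 fast=12: a[fast]=0, fast++
slow=3 fast=13: a[fast]=0, fast++
slow=3 fast=14: a[fast]=3≠0 swap→a[3]=3, slow++,fast++

slow=4, fast=15, a=[5, 8, 3, 0, 0, 0, 0, 0, 0, 0, 0, 0, 0, 0, 5, 0, 7, 0, 0, 0]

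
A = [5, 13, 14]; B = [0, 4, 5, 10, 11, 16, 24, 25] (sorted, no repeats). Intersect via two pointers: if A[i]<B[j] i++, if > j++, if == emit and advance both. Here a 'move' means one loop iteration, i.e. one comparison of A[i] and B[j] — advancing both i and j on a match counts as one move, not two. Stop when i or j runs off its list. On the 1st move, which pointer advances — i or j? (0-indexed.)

i=0 j=0: 5>0, j++

j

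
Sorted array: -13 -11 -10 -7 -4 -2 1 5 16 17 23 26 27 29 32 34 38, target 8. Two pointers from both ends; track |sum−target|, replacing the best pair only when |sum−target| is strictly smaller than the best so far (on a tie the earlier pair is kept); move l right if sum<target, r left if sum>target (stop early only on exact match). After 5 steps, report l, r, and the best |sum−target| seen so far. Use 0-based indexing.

l=0 r=16: -13+38=25 d=17 *, r--
l=0 r=15: -13+34=21 d=13 *, r--
l=0 r=14: -13+32=19 d=11 *, r--
l=0 r=13: -13+29=16 d=8 *, r--
l=0 r=12: -13+27=14 d=6 *, r--

l=0, r=11, best |Δ|=6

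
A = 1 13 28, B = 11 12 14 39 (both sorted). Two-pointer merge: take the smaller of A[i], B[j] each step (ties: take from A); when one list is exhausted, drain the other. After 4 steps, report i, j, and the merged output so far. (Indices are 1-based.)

i=3, j=3, merged so far=[1, 11, 12, 13]

[i=1,j=1] A[i]=1<=B[j]=11 take 1 → i++
[i=2,j=1] A[i]=13>B[j]=11 take 11 → j++
[i=2,j=2] A[i]=13>B[j]=12 take 12 → j++
[i=2,j=3] A[i]=13<=B[j]=14 take 13 → i++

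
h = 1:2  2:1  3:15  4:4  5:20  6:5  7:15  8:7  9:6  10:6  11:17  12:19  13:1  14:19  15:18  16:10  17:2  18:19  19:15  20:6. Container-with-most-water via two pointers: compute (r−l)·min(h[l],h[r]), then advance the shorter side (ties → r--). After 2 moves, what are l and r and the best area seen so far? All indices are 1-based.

l=3, r=20, best area=38

l=1 r=20: min(2,6)*19=38 best=38 *, l++
l=2 r=20: min(1,6)*18=18 best=38, l++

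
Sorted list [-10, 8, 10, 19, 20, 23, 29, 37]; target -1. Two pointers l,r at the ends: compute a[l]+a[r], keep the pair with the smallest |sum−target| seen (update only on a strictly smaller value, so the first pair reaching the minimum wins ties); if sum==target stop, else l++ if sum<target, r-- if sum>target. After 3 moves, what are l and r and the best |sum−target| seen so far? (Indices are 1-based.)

[1,8] -10+37=27 d=28 * → r--
[1,7] -10+29=19 d=20 * → r--
[1,6] -10+23=13 d=14 * → r--

l=1, r=5, best |Δ|=14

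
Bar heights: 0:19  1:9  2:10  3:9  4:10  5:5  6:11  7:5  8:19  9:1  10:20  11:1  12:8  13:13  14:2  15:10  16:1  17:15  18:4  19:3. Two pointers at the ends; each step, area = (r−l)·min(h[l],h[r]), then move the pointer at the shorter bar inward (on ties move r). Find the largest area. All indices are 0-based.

max area = 255

l=0 r=19: min(19,3)*19=57 best=57 *, r--
l=0 r=18: min(19,4)*18=72 best=72 *, r--
l=0 r=17: min(19,15)*17=255 best=255 *, r--
l=0 r=16: min(19,1)*16=16 best=255, r--
l=0 r=15: min(19,10)*15=150 best=255, r--
l=0 r=14: min(19,2)*14=28 best=255, r--
l=0 r=13: min(19,13)*13=169 best=255, r--
l=0 r=12: min(19,8)*12=96 best=255, r--
l=0 r=11: min(19,1)*11=11 best=255, r--
l=0 r=10: min(19,20)*10=190 best=255, l++
l=1 r=10: min(9,20)*9=81 best=255, l++
l=2 r=10: min(10,20)*8=80 best=255, l++
l=3 r=10: min(9,20)*7=63 best=255, l++
l=4 r=10: min(10,20)*6=60 best=255, l++
l=5 r=10: min(5,20)*5=25 best=255, l++
l=6 r=10: min(11,20)*4=44 best=255, l++
l=7 r=10: min(5,20)*3=15 best=255, l++
l=8 r=10: min(19,20)*2=38 best=255, l++
l=9 r=10: min(1,20)*1=1 best=255, l++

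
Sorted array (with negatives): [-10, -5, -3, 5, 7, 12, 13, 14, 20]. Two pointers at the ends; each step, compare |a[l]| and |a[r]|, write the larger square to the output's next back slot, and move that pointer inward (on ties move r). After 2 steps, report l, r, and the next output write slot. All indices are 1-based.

[1,9] |-10|<=|20| out[9]=400 → r--
[1,8] |-10|<=|14| out[8]=196 → r--

l=1, r=7, next write slot=7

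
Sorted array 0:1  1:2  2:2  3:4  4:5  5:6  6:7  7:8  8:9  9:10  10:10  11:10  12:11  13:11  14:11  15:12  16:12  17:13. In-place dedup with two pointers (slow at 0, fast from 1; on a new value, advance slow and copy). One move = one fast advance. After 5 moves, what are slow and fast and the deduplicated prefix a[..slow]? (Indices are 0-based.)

(s=0,f=1) a[fast]=2≠a[slow]=1 write a[1]=2 → slow++,fast++
(s=1,f=2) a[fast]=2=a[slow] dup → fast++
(s=1,f=3) a[fast]=4≠a[slow]=2 write a[2]=4 → slow++,fast++
(s=2,f=4) a[fast]=5≠a[slow]=4 write a[3]=5 → slow++,fast++
(s=3,f=5) a[fast]=6≠a[slow]=5 write a[4]=6 → slow++,fast++

slow=4, fast=6, prefix=[1, 2, 4, 5, 6]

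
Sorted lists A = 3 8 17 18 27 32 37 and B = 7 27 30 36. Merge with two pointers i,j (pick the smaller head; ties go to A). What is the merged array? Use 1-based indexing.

[3, 7, 8, 17, 18, 27, 27, 30, 32, 36, 37]

i=1 j=1: A[i]=3<=B[j]=7 take 3, i++
i=2 j=1: A[i]=8>B[j]=7 take 7, j++
i=2 j=2: A[i]=8<=B[j]=27 take 8, i++
i=3 j=2: A[i]=17<=B[j]=27 take 17, i++
i=4 j=2: A[i]=18<=B[j]=27 take 18, i++
i=5 j=2: A[i]=27<=B[j]=27 take 27, i++
i=6 j=2: A[i]=32>B[j]=27 take 27, j++
i=6 j=3: A[i]=32>B[j]=30 take 30, j++
i=6 j=4: A[i]=32<=B[j]=36 take 32, i++
i=7 j=4: A[i]=37>B[j]=36 take 36, j++
i=7 j=5: B done, take A[i]=37, i++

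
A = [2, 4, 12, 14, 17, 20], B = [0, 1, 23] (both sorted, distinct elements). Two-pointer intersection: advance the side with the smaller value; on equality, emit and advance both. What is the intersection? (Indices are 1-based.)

intersection = []

[i=1,j=1] 2>0 → j++
[i=1,j=2] 2>1 → j++
[i=1,j=3] 2<23 → i++
[i=2,j=3] 4<23 → i++
[i=3,j=3] 12<23 → i++
[i=4,j=3] 14<23 → i++
[i=5,j=3] 17<23 → i++
[i=6,j=3] 20<23 → i++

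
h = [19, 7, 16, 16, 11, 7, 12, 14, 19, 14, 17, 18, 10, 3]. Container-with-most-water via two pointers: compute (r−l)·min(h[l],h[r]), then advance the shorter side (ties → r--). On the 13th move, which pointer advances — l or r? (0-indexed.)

l=0 r=13: min(19,3)*13=39 best=39 *, r--
l=0 r=12: min(19,10)*12=120 best=120 *, r--
l=0 r=11: min(19,18)*11=198 best=198 *, r--
l=0 r=10: min(19,17)*10=170 best=198, r--
l=0 r=9: min(19,14)*9=126 best=198, r--
l=0 r=8: min(19,19)*8=152 best=198, r--
l=0 r=7: min(19,14)*7=98 best=198, r--
l=0 r=6: min(19,12)*6=72 best=198, r--
l=0 r=5: min(19,7)*5=35 best=198, r--
l=0 r=4: min(19,11)*4=44 best=198, r--
l=0 r=3: min(19,16)*3=48 best=198, r--
l=0 r=2: min(19,16)*2=32 best=198, r--
l=0 r=1: min(19,7)*1=7 best=198, r--

r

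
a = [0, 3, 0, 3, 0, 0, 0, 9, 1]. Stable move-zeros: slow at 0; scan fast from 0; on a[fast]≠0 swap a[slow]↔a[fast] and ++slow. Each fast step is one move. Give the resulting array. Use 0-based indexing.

(s=0,f=0) a[fast]=0 → fast++
(s=0,f=1) a[fast]=3≠0 swap→a[0]=3 → slow++,fast++
(s=1,f=2) a[fast]=0 → fast++
(s=1,f=3) a[fast]=3≠0 swap→a[1]=3 → slow++,fast++
(s=2,f=4) a[fast]=0 → fast++
(s=2,f=5) a[fast]=0 → fast++
(s=2,f=6) a[fast]=0 → fast++
(s=2,f=7) a[fast]=9≠0 swap→a[2]=9 → slow++,fast++
(s=3,f=8) a[fast]=1≠0 swap→a[3]=1 → slow++,fast++

[3, 3, 9, 1, 0, 0, 0, 0, 0]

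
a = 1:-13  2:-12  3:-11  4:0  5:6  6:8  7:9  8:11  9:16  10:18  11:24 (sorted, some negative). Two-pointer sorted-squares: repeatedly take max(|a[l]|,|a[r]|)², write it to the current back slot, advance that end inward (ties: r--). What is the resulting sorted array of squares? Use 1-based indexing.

[0, 36, 64, 81, 121, 121, 144, 169, 256, 324, 576]

[1,11] |-13|<=|24| out[11]=576 → r--
[1,10] |-13|<=|18| out[10]=324 → r--
[1,9] |-13|<=|16| out[9]=256 → r--
[1,8] |-13|>|11| out[8]=169 → l++
[2,8] |-12|>|11| out[7]=144 → l++
[3,8] |-11|<=|11| out[6]=121 → r--
[3,7] |-11|>|9| out[5]=121 → l++
[4,7] |0|<=|9| out[4]=81 → r--
[4,6] |0|<=|8| out[3]=64 → r--
[4,5] |0|<=|6| out[2]=36 → r--
[4,4] |0|<=|0| out[1]=0 → r--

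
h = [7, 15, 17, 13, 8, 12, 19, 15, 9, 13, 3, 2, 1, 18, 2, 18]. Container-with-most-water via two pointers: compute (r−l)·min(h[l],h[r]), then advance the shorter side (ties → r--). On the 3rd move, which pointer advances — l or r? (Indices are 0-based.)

[0,15] min(7,18)*15=105 best=105 * → l++
[1,15] min(15,18)*14=210 best=210 * → l++
[2,15] min(17,18)*13=221 best=221 * → l++

l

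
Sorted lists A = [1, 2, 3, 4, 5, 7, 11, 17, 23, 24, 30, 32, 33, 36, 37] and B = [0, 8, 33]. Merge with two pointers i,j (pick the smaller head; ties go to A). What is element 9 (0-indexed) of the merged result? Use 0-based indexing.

[i=0,j=0] A[i]=1>B[j]=0 take 0 → j++
[i=0,j=1] A[i]=1<=B[j]=8 take 1 → i++
[i=1,j=1] A[i]=2<=B[j]=8 take 2 → i++
[i=2,j=1] A[i]=3<=B[j]=8 take 3 → i++
[i=3,j=1] A[i]=4<=B[j]=8 take 4 → i++
[i=4,j=1] A[i]=5<=B[j]=8 take 5 → i++
[i=5,j=1] A[i]=7<=B[j]=8 take 7 → i++
[i=6,j=1] A[i]=11>B[j]=8 take 8 → j++
[i=6,j=2] A[i]=11<=B[j]=33 take 11 → i++
[i=7,j=2] A[i]=17<=B[j]=33 take 17 → i++
[i=8,j=2] A[i]=23<=B[j]=33 take 23 → i++
[i=9,j=2] A[i]=24<=B[j]=33 take 24 → i++
[i=10,j=2] A[i]=30<=B[j]=33 take 30 → i++
[i=11,j=2] A[i]=32<=B[j]=33 take 32 → i++
[i=12,j=2] A[i]=33<=B[j]=33 take 33 → i++
[i=13,j=2] A[i]=36>B[j]=33 take 33 → j++
[i=13,j=3] B done, take A[i]=36 → i++
[i=14,j=3] B done, take A[i]=37 → i++

merged[9] = 17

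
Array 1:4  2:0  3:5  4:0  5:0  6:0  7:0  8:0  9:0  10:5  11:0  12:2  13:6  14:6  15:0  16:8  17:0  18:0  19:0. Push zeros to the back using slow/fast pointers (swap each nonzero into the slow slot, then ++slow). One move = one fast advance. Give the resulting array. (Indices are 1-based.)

(s=1,f=1) a[fast]=4≠0 swap→a[1]=4 → slow++,fast++
(s=2,f=2) a[fast]=0 → fast++
(s=2,f=3) a[fast]=5≠0 swap→a[2]=5 → slow++,fast++
(s=3,f=4) a[fast]=0 → fast++
(s=3,f=5) a[fast]=0 → fast++
(s=3,f=6) a[fast]=0 → fast++
(s=3,f=7) a[fast]=0 → fast++
(s=3,f=8) a[fast]=0 → fast++
(s=3,f=9) a[fast]=0 → fast++
(s=3,f=10) a[fast]=5≠0 swap→a[3]=5 → slow++,fast++
(s=4,f=11) a[fast]=0 → fast++
(s=4,f=12) a[fast]=2≠0 swap→a[4]=2 → slow++,fast++
(s=5,f=13) a[fast]=6≠0 swap→a[5]=6 → slow++,fast++
(s=6,f=14) a[fast]=6≠0 swap→a[6]=6 → slow++,fast++
(s=7,f=15) a[fast]=0 → fast++
(s=7,f=16) a[fast]=8≠0 swap→a[7]=8 → slow++,fast++
(s=8,f=17) a[fast]=0 → fast++
(s=8,f=18) a[fast]=0 → fast++
(s=8,f=19) a[fast]=0 → fast++

[4, 5, 5, 2, 6, 6, 8, 0, 0, 0, 0, 0, 0, 0, 0, 0, 0, 0, 0]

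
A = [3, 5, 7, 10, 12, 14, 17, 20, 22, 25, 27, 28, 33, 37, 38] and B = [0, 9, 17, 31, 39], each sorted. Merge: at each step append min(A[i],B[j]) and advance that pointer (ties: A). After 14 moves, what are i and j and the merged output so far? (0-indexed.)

i=11, j=3, merged so far=[0, 3, 5, 7, 9, 10, 12, 14, 17, 17, 20, 22, 25, 27]

[i=0,j=0] A[i]=3>B[j]=0 take 0 → j++
[i=0,j=1] A[i]=3<=B[j]=9 take 3 → i++
[i=1,j=1] A[i]=5<=B[j]=9 take 5 → i++
[i=2,j=1] A[i]=7<=B[j]=9 take 7 → i++
[i=3,j=1] A[i]=10>B[j]=9 take 9 → j++
[i=3,j=2] A[i]=10<=B[j]=17 take 10 → i++
[i=4,j=2] A[i]=12<=B[j]=17 take 12 → i++
[i=5,j=2] A[i]=14<=B[j]=17 take 14 → i++
[i=6,j=2] A[i]=17<=B[j]=17 take 17 → i++
[i=7,j=2] A[i]=20>B[j]=17 take 17 → j++
[i=7,j=3] A[i]=20<=B[j]=31 take 20 → i++
[i=8,j=3] A[i]=22<=B[j]=31 take 22 → i++
[i=9,j=3] A[i]=25<=B[j]=31 take 25 → i++
[i=10,j=3] A[i]=27<=B[j]=31 take 27 → i++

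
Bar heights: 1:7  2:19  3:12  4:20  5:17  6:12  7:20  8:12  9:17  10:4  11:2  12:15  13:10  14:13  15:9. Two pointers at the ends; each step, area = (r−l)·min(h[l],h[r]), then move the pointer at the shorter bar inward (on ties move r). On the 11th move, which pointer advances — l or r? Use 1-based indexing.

l=1 r=15: min(7,9)*14=98 best=98 *, l++
l=2 r=15: min(19,9)*13=117 best=117 *, r--
l=2 r=14: min(19,13)*12=156 best=156 *, r--
l=2 r=13: min(19,10)*11=110 best=156, r--
l=2 r=12: min(19,15)*10=150 best=156, r--
l=2 r=11: min(19,2)*9=18 best=156, r--
l=2 r=10: min(19,4)*8=32 best=156, r--
l=2 r=9: min(19,17)*7=119 best=156, r--
l=2 r=8: min(19,12)*6=72 best=156, r--
l=2 r=7: min(19,20)*5=95 best=156, l++
l=3 r=7: min(12,20)*4=48 best=156, l++

l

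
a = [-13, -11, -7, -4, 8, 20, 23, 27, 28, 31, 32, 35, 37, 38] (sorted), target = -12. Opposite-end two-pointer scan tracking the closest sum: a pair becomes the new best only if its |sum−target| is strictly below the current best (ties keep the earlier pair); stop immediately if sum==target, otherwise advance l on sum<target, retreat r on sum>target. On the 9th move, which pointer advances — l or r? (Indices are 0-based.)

r

[0,13] -13+38=25 d=37 * → r--
[0,12] -13+37=24 d=36 * → r--
[0,11] -13+35=22 d=34 * → r--
[0,10] -13+32=19 d=31 * → r--
[0,9] -13+31=18 d=30 * → r--
[0,8] -13+28=15 d=27 * → r--
[0,7] -13+27=14 d=26 * → r--
[0,6] -13+23=10 d=22 * → r--
[0,5] -13+20=7 d=19 * → r--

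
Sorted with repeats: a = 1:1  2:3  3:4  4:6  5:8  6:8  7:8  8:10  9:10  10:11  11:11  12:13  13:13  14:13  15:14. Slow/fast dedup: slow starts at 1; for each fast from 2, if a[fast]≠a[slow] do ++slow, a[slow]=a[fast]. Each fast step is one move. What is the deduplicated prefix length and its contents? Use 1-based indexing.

length 9; prefix = [1, 3, 4, 6, 8, 10, 11, 13, 14]

slow=1 fast=2: a[fast]=3≠a[slow]=1 write a[2]=3, slow++,fast++
slow=2 fast=3: a[fast]=4≠a[slow]=3 write a[3]=4, slow++,fast++
slow=3 fast=4: a[fast]=6≠a[slow]=4 write a[4]=6, slow++,fast++
slow=4 fast=5: a[fast]=8≠a[slow]=6 write a[5]=8, slow++,fast++
slow=5 fast=6: a[fast]=8=a[slow] dup, fast++
slow=5 fast=7: a[fast]=8=a[slow] dup, fast++
slow=5 fast=8: a[fast]=10≠a[slow]=8 write a[6]=10, slow++,fast++
slow=6 fast=9: a[fast]=10=a[slow] dup, fast++
slow=6 fast=10: a[fast]=11≠a[slow]=10 write a[7]=11, slow++,fast++
slow=7 fast=11: a[fast]=11=a[slow] dup, fast++
slow=7 fast=12: a[fast]=13≠a[slow]=11 write a[8]=13, slow++,fast++
slow=8 fast=13: a[fast]=13=a[slow] dup, fast++
slow=8 fast=14: a[fast]=13=a[slow] dup, fast++
slow=8 fast=15: a[fast]=14≠a[slow]=13 write a[9]=14, slow++,fast++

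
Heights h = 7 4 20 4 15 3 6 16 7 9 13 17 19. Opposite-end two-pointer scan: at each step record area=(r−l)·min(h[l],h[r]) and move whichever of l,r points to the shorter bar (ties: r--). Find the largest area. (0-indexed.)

l=0 r=12: min(7,19)*12=84 best=84 *, l++
l=1 r=12: min(4,19)*11=44 best=84, l++
l=2 r=12: min(20,19)*10=190 best=190 *, r--
l=2 r=11: min(20,17)*9=153 best=190, r--
l=2 r=10: min(20,13)*8=104 best=190, r--
l=2 r=9: min(20,9)*7=63 best=190, r--
l=2 r=8: min(20,7)*6=42 best=190, r--
l=2 r=7: min(20,16)*5=80 best=190, r--
l=2 r=6: min(20,6)*4=24 best=190, r--
l=2 r=5: min(20,3)*3=9 best=190, r--
l=2 r=4: min(20,15)*2=30 best=190, r--
l=2 r=3: min(20,4)*1=4 best=190, r--

max area = 190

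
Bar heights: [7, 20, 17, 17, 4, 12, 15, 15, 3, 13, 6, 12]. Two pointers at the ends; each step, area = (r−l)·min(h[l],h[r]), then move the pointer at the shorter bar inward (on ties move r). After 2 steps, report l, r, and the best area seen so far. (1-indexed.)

l=1 r=12: min(7,12)*11=77 best=77 *, l++
l=2 r=12: min(20,12)*10=120 best=120 *, r--

l=2, r=11, best area=120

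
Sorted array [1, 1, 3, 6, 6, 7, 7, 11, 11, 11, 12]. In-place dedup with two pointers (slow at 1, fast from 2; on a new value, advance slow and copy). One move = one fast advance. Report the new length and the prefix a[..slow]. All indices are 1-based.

slow=1 fast=2: a[fast]=1=a[slow] dup, fast++
slow=1 fast=3: a[fast]=3≠a[slow]=1 write a[2]=3, slow++,fast++
slow=2 fast=4: a[fast]=6≠a[slow]=3 write a[3]=6, slow++,fast++
slow=3 fast=5: a[fast]=6=a[slow] dup, fast++
slow=3 fast=6: a[fast]=7≠a[slow]=6 write a[4]=7, slow++,fast++
slow=4 fast=7: a[fast]=7=a[slow] dup, fast++
slow=4 fast=8: a[fast]=11≠a[slow]=7 write a[5]=11, slow++,fast++
slow=5 fast=9: a[fast]=11=a[slow] dup, fast++
slow=5 fast=10: a[fast]=11=a[slow] dup, fast++
slow=5 fast=11: a[fast]=12≠a[slow]=11 write a[6]=12, slow++,fast++

length 6; prefix = [1, 3, 6, 7, 11, 12]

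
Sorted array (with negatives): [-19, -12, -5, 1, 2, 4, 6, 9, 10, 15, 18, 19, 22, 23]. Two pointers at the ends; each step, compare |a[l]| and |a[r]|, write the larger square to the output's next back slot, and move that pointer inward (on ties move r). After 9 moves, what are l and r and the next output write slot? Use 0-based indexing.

l=2, r=6, next write slot=4

[0,13] |-19|<=|23| out[13]=529 → r--
[0,12] |-19|<=|22| out[12]=484 → r--
[0,11] |-19|<=|19| out[11]=361 → r--
[0,10] |-19|>|18| out[10]=361 → l++
[1,10] |-12|<=|18| out[9]=324 → r--
[1,9] |-12|<=|15| out[8]=225 → r--
[1,8] |-12|>|10| out[7]=144 → l++
[2,8] |-5|<=|10| out[6]=100 → r--
[2,7] |-5|<=|9| out[5]=81 → r--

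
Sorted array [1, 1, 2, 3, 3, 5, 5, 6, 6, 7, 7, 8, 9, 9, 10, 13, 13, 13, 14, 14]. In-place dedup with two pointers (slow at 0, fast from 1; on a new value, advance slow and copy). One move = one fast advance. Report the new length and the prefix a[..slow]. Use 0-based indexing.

slow=0 fast=1: a[fast]=1=a[slow] dup, fast++
slow=0 fast=2: a[fast]=2≠a[slow]=1 write a[1]=2, slow++,fast++
slow=1 fast=3: a[fast]=3≠a[slow]=2 write a[2]=3, slow++,fast++
slow=2 fast=4: a[fast]=3=a[slow] dup, fast++
slow=2 fast=5: a[fast]=5≠a[slow]=3 write a[3]=5, slow++,fast++
slow=3 fast=6: a[fast]=5=a[slow] dup, fast++
slow=3 fast=7: a[fast]=6≠a[slow]=5 write a[4]=6, slow++,fast++
slow=4 fast=8: a[fast]=6=a[slow] dup, fast++
slow=4 fast=9: a[fast]=7≠a[slow]=6 write a[5]=7, slow++,fast++
slow=5 fast=10: a[fast]=7=a[slow] dup, fast++
slow=5 fast=11: a[fast]=8≠a[slow]=7 write a[6]=8, slow++,fast++
slow=6 fast=12: a[fast]=9≠a[slow]=8 write a[7]=9, slow++,fast++
slow=7 fast=13: a[fast]=9=a[slow] dup, fast++
slow=7 fast=14: a[fast]=10≠a[slow]=9 write a[8]=10, slow++,fast++
slow=8 fast=15: a[fast]=13≠a[slow]=10 write a[9]=13, slow++,fast++
slow=9 fast=16: a[fast]=13=a[slow] dup, fast++
slow=9 fast=17: a[fast]=13=a[slow] dup, fast++
slow=9 fast=18: a[fast]=14≠a[slow]=13 write a[10]=14, slow++,fast++
slow=10 fast=19: a[fast]=14=a[slow] dup, fast++

length 11; prefix = [1, 2, 3, 5, 6, 7, 8, 9, 10, 13, 14]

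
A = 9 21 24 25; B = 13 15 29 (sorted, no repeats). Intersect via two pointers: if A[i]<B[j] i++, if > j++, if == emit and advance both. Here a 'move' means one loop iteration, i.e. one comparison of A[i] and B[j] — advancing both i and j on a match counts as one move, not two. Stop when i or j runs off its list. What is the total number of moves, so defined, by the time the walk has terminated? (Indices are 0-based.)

6 moves

i=0 j=0: 9<13, i++
i=1 j=0: 21>13, j++
i=1 j=1: 21>15, j++
i=1 j=2: 21<29, i++
i=2 j=2: 24<29, i++
i=3 j=2: 25<29, i++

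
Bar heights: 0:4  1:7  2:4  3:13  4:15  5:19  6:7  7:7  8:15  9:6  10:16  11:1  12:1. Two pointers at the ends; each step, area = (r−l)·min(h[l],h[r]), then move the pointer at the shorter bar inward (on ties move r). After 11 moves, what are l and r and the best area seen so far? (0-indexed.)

l=5, r=6, best area=91

[0,12] min(4,1)*12=12 best=12 * → r--
[0,11] min(4,1)*11=11 best=12 → r--
[0,10] min(4,16)*10=40 best=40 * → l++
[1,10] min(7,16)*9=63 best=63 * → l++
[2,10] min(4,16)*8=32 best=63 → l++
[3,10] min(13,16)*7=91 best=91 * → l++
[4,10] min(15,16)*6=90 best=91 → l++
[5,10] min(19,16)*5=80 best=91 → r--
[5,9] min(19,6)*4=24 best=91 → r--
[5,8] min(19,15)*3=45 best=91 → r--
[5,7] min(19,7)*2=14 best=91 → r--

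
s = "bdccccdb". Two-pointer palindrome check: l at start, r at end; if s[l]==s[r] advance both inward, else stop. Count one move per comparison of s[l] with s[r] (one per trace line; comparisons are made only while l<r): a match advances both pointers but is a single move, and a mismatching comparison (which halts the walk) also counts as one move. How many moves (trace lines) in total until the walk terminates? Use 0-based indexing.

4 moves

[0,7] 'b'=='b' → l++,r--
[1,6] 'd'=='d' → l++,r--
[2,5] 'c'=='c' → l++,r--
[3,4] 'c'=='c' → l++,r--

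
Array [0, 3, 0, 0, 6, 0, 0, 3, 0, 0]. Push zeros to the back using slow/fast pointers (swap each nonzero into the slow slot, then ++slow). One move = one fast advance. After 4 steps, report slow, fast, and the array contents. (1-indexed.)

(s=1,f=1) a[fast]=0 → fast++
(s=1,f=2) a[fast]=3≠0 swap→a[1]=3 → slow++,fast++
(s=2,f=3) a[fast]=0 → fast++
(s=2,f=4) a[fast]=0 → fast++

slow=2, fast=5, a=[3, 0, 0, 0, 6, 0, 0, 3, 0, 0]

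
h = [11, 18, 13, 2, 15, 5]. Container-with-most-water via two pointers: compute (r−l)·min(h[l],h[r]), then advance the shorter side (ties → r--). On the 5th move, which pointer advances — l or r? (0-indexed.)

l=0 r=5: min(11,5)*5=25 best=25 *, r--
l=0 r=4: min(11,15)*4=44 best=44 *, l++
l=1 r=4: min(18,15)*3=45 best=45 *, r--
l=1 r=3: min(18,2)*2=4 best=45, r--
l=1 r=2: min(18,13)*1=13 best=45, r--

r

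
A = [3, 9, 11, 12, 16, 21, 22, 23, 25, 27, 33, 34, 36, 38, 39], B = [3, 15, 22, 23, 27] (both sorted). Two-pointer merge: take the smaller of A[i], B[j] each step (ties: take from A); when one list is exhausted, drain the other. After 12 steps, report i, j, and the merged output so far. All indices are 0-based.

[i=0,j=0] A[i]=3<=B[j]=3 take 3 → i++
[i=1,j=0] A[i]=9>B[j]=3 take 3 → j++
[i=1,j=1] A[i]=9<=B[j]=15 take 9 → i++
[i=2,j=1] A[i]=11<=B[j]=15 take 11 → i++
[i=3,j=1] A[i]=12<=B[j]=15 take 12 → i++
[i=4,j=1] A[i]=16>B[j]=15 take 15 → j++
[i=4,j=2] A[i]=16<=B[j]=22 take 16 → i++
[i=5,j=2] A[i]=21<=B[j]=22 take 21 → i++
[i=6,j=2] A[i]=22<=B[j]=22 take 22 → i++
[i=7,j=2] A[i]=23>B[j]=22 take 22 → j++
[i=7,j=3] A[i]=23<=B[j]=23 take 23 → i++
[i=8,j=3] A[i]=25>B[j]=23 take 23 → j++

i=8, j=4, merged so far=[3, 3, 9, 11, 12, 15, 16, 21, 22, 22, 23, 23]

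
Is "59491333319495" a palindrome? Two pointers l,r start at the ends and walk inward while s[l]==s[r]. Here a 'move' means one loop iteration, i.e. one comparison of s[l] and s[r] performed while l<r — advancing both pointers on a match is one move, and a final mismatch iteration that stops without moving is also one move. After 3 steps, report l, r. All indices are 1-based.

l=4, r=11

[1,14] '5'=='5' → l++,r--
[2,13] '9'=='9' → l++,r--
[3,12] '4'=='4' → l++,r--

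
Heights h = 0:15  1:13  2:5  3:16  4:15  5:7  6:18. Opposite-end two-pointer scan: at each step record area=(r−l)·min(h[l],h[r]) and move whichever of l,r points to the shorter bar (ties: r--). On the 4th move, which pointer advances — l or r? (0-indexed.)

[0,6] min(15,18)*6=90 best=90 * → l++
[1,6] min(13,18)*5=65 best=90 → l++
[2,6] min(5,18)*4=20 best=90 → l++
[3,6] min(16,18)*3=48 best=90 → l++

l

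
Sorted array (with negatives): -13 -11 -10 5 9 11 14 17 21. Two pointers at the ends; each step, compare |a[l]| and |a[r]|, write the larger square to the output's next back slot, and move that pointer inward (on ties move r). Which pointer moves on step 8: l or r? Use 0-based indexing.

[0,8] |-13|<=|21| out[8]=441 → r--
[0,7] |-13|<=|17| out[7]=289 → r--
[0,6] |-13|<=|14| out[6]=196 → r--
[0,5] |-13|>|11| out[5]=169 → l++
[1,5] |-11|<=|11| out[4]=121 → r--
[1,4] |-11|>|9| out[3]=121 → l++
[2,4] |-10|>|9| out[2]=100 → l++
[3,4] |5|<=|9| out[1]=81 → r--

r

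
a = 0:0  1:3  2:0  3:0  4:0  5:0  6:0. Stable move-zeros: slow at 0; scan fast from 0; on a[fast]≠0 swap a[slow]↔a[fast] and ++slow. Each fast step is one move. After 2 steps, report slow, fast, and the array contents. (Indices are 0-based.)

slow=1, fast=2, a=[3, 0, 0, 0, 0, 0, 0]

(s=0,f=0) a[fast]=0 → fast++
(s=0,f=1) a[fast]=3≠0 swap→a[0]=3 → slow++,fast++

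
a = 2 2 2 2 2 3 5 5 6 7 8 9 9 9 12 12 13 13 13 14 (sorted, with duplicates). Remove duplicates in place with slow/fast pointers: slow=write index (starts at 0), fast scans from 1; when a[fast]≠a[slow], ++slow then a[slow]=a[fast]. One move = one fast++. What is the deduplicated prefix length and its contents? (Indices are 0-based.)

(s=0,f=1) a[fast]=2=a[slow] dup → fast++
(s=0,f=2) a[fast]=2=a[slow] dup → fast++
(s=0,f=3) a[fast]=2=a[slow] dup → fast++
(s=0,f=4) a[fast]=2=a[slow] dup → fast++
(s=0,f=5) a[fast]=3≠a[slow]=2 write a[1]=3 → slow++,fast++
(s=1,f=6) a[fast]=5≠a[slow]=3 write a[2]=5 → slow++,fast++
(s=2,f=7) a[fast]=5=a[slow] dup → fast++
(s=2,f=8) a[fast]=6≠a[slow]=5 write a[3]=6 → slow++,fast++
(s=3,f=9) a[fast]=7≠a[slow]=6 write a[4]=7 → slow++,fast++
(s=4,f=10) a[fast]=8≠a[slow]=7 write a[5]=8 → slow++,fast++
(s=5,f=11) a[fast]=9≠a[slow]=8 write a[6]=9 → slow++,fast++
(s=6,f=12) a[fast]=9=a[slow] dup → fast++
(s=6,f=13) a[fast]=9=a[slow] dup → fast++
(s=6,f=14) a[fast]=12≠a[slow]=9 write a[7]=12 → slow++,fast++
(s=7,f=15) a[fast]=12=a[slow] dup → fast++
(s=7,f=16) a[fast]=13≠a[slow]=12 write a[8]=13 → slow++,fast++
(s=8,f=17) a[fast]=13=a[slow] dup → fast++
(s=8,f=18) a[fast]=13=a[slow] dup → fast++
(s=8,f=19) a[fast]=14≠a[slow]=13 write a[9]=14 → slow++,fast++

length 10; prefix = [2, 3, 5, 6, 7, 8, 9, 12, 13, 14]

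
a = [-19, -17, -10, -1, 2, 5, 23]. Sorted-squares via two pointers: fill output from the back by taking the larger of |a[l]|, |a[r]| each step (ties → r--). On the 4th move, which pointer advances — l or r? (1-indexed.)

l

[1,7] |-19|<=|23| out[7]=529 → r--
[1,6] |-19|>|5| out[6]=361 → l++
[2,6] |-17|>|5| out[5]=289 → l++
[3,6] |-10|>|5| out[4]=100 → l++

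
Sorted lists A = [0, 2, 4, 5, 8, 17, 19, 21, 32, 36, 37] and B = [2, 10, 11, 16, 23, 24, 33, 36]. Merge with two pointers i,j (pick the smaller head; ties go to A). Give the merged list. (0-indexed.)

[0, 2, 2, 4, 5, 8, 10, 11, 16, 17, 19, 21, 23, 24, 32, 33, 36, 36, 37]

[i=0,j=0] A[i]=0<=B[j]=2 take 0 → i++
[i=1,j=0] A[i]=2<=B[j]=2 take 2 → i++
[i=2,j=0] A[i]=4>B[j]=2 take 2 → j++
[i=2,j=1] A[i]=4<=B[j]=10 take 4 → i++
[i=3,j=1] A[i]=5<=B[j]=10 take 5 → i++
[i=4,j=1] A[i]=8<=B[j]=10 take 8 → i++
[i=5,j=1] A[i]=17>B[j]=10 take 10 → j++
[i=5,j=2] A[i]=17>B[j]=11 take 11 → j++
[i=5,j=3] A[i]=17>B[j]=16 take 16 → j++
[i=5,j=4] A[i]=17<=B[j]=23 take 17 → i++
[i=6,j=4] A[i]=19<=B[j]=23 take 19 → i++
[i=7,j=4] A[i]=21<=B[j]=23 take 21 → i++
[i=8,j=4] A[i]=32>B[j]=23 take 23 → j++
[i=8,j=5] A[i]=32>B[j]=24 take 24 → j++
[i=8,j=6] A[i]=32<=B[j]=33 take 32 → i++
[i=9,j=6] A[i]=36>B[j]=33 take 33 → j++
[i=9,j=7] A[i]=36<=B[j]=36 take 36 → i++
[i=10,j=7] A[i]=37>B[j]=36 take 36 → j++
[i=10,j=8] B done, take A[i]=37 → i++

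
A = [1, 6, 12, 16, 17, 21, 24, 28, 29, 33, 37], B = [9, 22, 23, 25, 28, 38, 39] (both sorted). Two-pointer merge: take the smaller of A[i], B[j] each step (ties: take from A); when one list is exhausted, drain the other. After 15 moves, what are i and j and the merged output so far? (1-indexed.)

i=11, j=6, merged so far=[1, 6, 9, 12, 16, 17, 21, 22, 23, 24, 25, 28, 28, 29, 33]

i=1 j=1: A[i]=1<=B[j]=9 take 1, i++
i=2 j=1: A[i]=6<=B[j]=9 take 6, i++
i=3 j=1: A[i]=12>B[j]=9 take 9, j++
i=3 j=2: A[i]=12<=B[j]=22 take 12, i++
i=4 j=2: A[i]=16<=B[j]=22 take 16, i++
i=5 j=2: A[i]=17<=B[j]=22 take 17, i++
i=6 j=2: A[i]=21<=B[j]=22 take 21, i++
i=7 j=2: A[i]=24>B[j]=22 take 22, j++
i=7 j=3: A[i]=24>B[j]=23 take 23, j++
i=7 j=4: A[i]=24<=B[j]=25 take 24, i++
i=8 j=4: A[i]=28>B[j]=25 take 25, j++
i=8 j=5: A[i]=28<=B[j]=28 take 28, i++
i=9 j=5: A[i]=29>B[j]=28 take 28, j++
i=9 j=6: A[i]=29<=B[j]=38 take 29, i++
i=10 j=6: A[i]=33<=B[j]=38 take 33, i++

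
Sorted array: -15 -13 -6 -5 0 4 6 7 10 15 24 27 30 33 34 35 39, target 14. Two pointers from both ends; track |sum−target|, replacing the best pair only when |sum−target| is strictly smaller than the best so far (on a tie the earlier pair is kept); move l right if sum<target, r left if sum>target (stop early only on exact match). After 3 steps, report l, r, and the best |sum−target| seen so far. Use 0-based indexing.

l=0 r=16: -15+39=24 d=10 *, r--
l=0 r=15: -15+35=20 d=6 *, r--
l=0 r=14: -15+34=19 d=5 *, r--

l=0, r=13, best |Δ|=5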